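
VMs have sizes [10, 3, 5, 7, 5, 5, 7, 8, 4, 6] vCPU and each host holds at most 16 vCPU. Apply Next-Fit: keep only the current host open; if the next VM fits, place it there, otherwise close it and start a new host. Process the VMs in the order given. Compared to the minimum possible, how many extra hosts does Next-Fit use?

Next-Fit: [10,3] [5,7] [5,5] [7,8] [4,6] → 5 hosts.
Total size 60 vCPU; any packing needs at least ⌈60/16⌉ = 4 hosts.
An optimal packing achieves that bound: [10,6] [8,7] [7,5,4] [5,5,3] → 4 hosts.
Excess: 5 − 4 = 1.

1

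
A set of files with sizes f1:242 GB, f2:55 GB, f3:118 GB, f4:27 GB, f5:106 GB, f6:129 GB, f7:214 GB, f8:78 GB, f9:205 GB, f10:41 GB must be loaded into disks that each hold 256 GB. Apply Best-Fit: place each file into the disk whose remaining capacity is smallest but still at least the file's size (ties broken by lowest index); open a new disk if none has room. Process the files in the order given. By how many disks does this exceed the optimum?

1

Best-Fit: [242] [55,118,27] [106,129] [214,41] [78] [205] → 6 disks.
Total size 1215 GB; any packing needs at least ⌈1215/256⌉ = 5 disks.
An optimal packing achieves that bound: [242] [214,41] [205,27] [129,118] [106,78,55] → 5 disks.
Excess: 6 − 5 = 1.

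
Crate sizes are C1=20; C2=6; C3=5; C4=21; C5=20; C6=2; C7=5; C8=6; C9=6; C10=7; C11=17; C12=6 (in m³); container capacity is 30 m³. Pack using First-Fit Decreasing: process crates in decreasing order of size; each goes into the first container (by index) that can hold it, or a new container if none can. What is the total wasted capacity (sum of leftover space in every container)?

Sorted descending: 21, 20, 20, 17, 7, 6, 6, 6, 6, 5, 5, 2.
21 m³ → container 1 (remaining 9 m³)
20 m³ → container 2 (remaining 10 m³)
20 m³ → container 3 (remaining 10 m³)
17 m³ → container 4 (remaining 13 m³)
7 m³ → container 1 (remaining 2 m³)
6 m³ → container 2 (remaining 4 m³)
6 m³ → container 3 (remaining 4 m³)
6 m³ → container 4 (remaining 7 m³)
6 m³ → container 4 (remaining 1 m³)
5 m³ → container 5 (remaining 25 m³)
5 m³ → container 5 (remaining 20 m³)
2 m³ → container 1 (remaining 0 m³)
5 containers × 30 m³ = 150 m³; used 121 m³; unused 29 m³.

29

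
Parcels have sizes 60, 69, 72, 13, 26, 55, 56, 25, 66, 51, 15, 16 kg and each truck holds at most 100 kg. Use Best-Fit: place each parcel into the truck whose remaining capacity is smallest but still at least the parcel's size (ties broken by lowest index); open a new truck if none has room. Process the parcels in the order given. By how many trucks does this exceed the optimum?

0

Best-Fit: [60,25,15] [69,26] [72,13] [55] [56] [66,16] [51] → 7 trucks.
7 parcels exceed 50 kg (half the capacity), and no two of those can share a truck, so at least 7 trucks are needed.
So 7 is already optimal.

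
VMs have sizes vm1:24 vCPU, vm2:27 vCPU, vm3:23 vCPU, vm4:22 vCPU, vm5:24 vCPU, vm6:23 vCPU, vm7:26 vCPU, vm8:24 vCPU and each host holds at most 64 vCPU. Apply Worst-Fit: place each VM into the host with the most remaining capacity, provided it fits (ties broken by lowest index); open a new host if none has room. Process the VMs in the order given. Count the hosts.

4

vm1 (24 vCPU) → host 1 (remaining 40 vCPU)
vm2 (27 vCPU) → host 1 (remaining 13 vCPU)
vm3 (23 vCPU) → host 2 (remaining 41 vCPU)
vm4 (22 vCPU) → host 2 (remaining 19 vCPU)
vm5 (24 vCPU) → host 3 (remaining 40 vCPU)
vm6 (23 vCPU) → host 3 (remaining 17 vCPU)
vm7 (26 vCPU) → host 4 (remaining 38 vCPU)
vm8 (24 vCPU) → host 4 (remaining 14 vCPU)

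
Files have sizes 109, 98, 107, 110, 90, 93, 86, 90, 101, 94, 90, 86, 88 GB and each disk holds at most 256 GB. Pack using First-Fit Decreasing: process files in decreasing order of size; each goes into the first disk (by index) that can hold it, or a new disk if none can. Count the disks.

7

Sorted descending: 110, 109, 107, 101, 98, 94, 93, 90, 90, 90, 88, 86, 86.
Put 110 GB in disk 1; 146 GB remain.
Put 109 GB in disk 1; 37 GB remain.
Put 107 GB in disk 2; 149 GB remain.
Put 101 GB in disk 2; 48 GB remain.
Put 98 GB in disk 3; 158 GB remain.
Put 94 GB in disk 3; 64 GB remain.
Put 93 GB in disk 4; 163 GB remain.
Put 90 GB in disk 4; 73 GB remain.
Put 90 GB in disk 5; 166 GB remain.
Put 90 GB in disk 5; 76 GB remain.
Put 88 GB in disk 6; 168 GB remain.
Put 86 GB in disk 6; 82 GB remain.
Put 86 GB in disk 7; 170 GB remain.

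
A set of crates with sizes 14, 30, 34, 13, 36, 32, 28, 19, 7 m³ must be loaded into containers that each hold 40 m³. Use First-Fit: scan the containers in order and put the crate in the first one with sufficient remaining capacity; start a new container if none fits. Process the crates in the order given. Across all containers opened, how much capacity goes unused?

67

14 m³ → container 1 (remaining 26 m³)
30 m³ → container 2 (remaining 10 m³)
34 m³ → container 3 (remaining 6 m³)
13 m³ → container 1 (remaining 13 m³)
36 m³ → container 4 (remaining 4 m³)
32 m³ → container 5 (remaining 8 m³)
28 m³ → container 6 (remaining 12 m³)
19 m³ → container 7 (remaining 21 m³)
7 m³ → container 1 (remaining 6 m³)
7 containers × 40 m³ = 280 m³; used 213 m³; unused 67 m³.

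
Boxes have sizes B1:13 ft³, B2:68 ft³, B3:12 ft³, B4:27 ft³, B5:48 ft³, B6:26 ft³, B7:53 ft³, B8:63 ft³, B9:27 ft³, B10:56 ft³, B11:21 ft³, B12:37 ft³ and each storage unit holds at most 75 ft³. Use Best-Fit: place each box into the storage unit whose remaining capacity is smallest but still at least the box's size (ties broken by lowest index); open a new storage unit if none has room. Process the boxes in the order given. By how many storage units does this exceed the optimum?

Best-Fit: [13,12,27] [68] [48,26] [53,21] [63] [27,37] [56] → 7 storage units.
Total size 451 ft³; any packing needs at least ⌈451/75⌉ = 7 storage units.
So 7 is already optimal.

0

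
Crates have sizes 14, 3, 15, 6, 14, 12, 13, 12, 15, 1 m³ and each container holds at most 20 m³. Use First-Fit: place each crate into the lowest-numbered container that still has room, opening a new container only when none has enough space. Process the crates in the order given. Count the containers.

Put 14 m³ in container 1; 6 m³ remain.
Put 3 m³ in container 1; 3 m³ remain.
Put 15 m³ in container 2; 5 m³ remain.
Put 6 m³ in container 3; 14 m³ remain.
Put 14 m³ in container 3; 0 m³ remain.
Put 12 m³ in container 4; 8 m³ remain.
Put 13 m³ in container 5; 7 m³ remain.
Put 12 m³ in container 6; 8 m³ remain.
Put 15 m³ in container 7; 5 m³ remain.
Put 1 m³ in container 1; 2 m³ remain.
Final containers: [14,3,1] [15] [6,14] [12] [13] [12] [15].

7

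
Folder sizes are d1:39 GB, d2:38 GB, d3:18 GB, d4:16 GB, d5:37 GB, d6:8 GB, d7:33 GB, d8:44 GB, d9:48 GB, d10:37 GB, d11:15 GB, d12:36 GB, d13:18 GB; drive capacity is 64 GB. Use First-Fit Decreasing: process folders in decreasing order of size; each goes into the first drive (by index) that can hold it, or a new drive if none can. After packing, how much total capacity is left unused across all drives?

Sorted descending: 48, 44, 39, 38, 37, 37, 36, 33, 18, 18, 16, 15, 8.
drive 1: place 48 GB, 16 GB left
drive 2: place 44 GB, 20 GB left
drive 3: place 39 GB, 25 GB left
drive 4: place 38 GB, 26 GB left
drive 5: place 37 GB, 27 GB left
drive 6: place 37 GB, 27 GB left
drive 7: place 36 GB, 28 GB left
drive 8: place 33 GB, 31 GB left
drive 2: place 18 GB, 2 GB left
drive 3: place 18 GB, 7 GB left
drive 1: place 16 GB, 0 GB left
drive 4: place 15 GB, 11 GB left
drive 4: place 8 GB, 3 GB left
8 drives × 64 GB = 512 GB; used 387 GB; unused 125 GB.

125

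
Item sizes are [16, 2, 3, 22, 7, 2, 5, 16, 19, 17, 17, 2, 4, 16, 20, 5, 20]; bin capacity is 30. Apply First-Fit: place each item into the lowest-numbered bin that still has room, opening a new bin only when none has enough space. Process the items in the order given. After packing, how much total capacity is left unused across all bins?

Put 16 in bin 1; 14 remain.
Put 2 in bin 1; 12 remain.
Put 3 in bin 1; 9 remain.
Put 22 in bin 2; 8 remain.
Put 7 in bin 1; 2 remain.
Put 2 in bin 1; 0 remain.
Put 5 in bin 2; 3 remain.
Put 16 in bin 3; 14 remain.
Put 19 in bin 4; 11 remain.
Put 17 in bin 5; 13 remain.
Put 17 in bin 6; 13 remain.
Put 2 in bin 2; 1 remain.
Put 4 in bin 3; 10 remain.
Put 16 in bin 7; 14 remain.
Put 20 in bin 8; 10 remain.
Put 5 in bin 3; 5 remain.
Put 20 in bin 9; 10 remain.
9 bins × 30 = 270; used 193; unused 77.

77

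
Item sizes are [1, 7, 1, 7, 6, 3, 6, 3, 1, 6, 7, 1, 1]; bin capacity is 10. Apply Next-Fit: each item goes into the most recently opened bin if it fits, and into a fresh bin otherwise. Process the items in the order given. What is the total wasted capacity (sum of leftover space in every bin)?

10

Put 1 in bin 1; 9 remain.
Put 7 in bin 1; 2 remain.
Put 1 in bin 1; 1 remain.
Put 7 in bin 2; 3 remain.
Put 6 in bin 3; 4 remain.
Put 3 in bin 3; 1 remain.
Put 6 in bin 4; 4 remain.
Put 3 in bin 4; 1 remain.
Put 1 in bin 4; 0 remain.
Put 6 in bin 5; 4 remain.
Put 7 in bin 6; 3 remain.
Put 1 in bin 6; 2 remain.
Put 1 in bin 6; 1 remain.
6 bins × 10 = 60; used 50; unused 10.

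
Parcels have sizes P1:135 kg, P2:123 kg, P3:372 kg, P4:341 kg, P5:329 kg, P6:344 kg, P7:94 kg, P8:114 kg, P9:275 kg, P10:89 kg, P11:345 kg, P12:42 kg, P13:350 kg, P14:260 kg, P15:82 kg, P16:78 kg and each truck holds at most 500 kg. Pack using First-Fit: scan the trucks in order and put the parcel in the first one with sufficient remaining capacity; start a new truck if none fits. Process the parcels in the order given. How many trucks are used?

9

truck 1: place P1 (135 kg), 365 kg left
truck 1: place P2 (123 kg), 242 kg left
truck 2: place P3 (372 kg), 128 kg left
truck 3: place P4 (341 kg), 159 kg left
truck 4: place P5 (329 kg), 171 kg left
truck 5: place P6 (344 kg), 156 kg left
truck 1: place P7 (94 kg), 148 kg left
truck 1: place P8 (114 kg), 34 kg left
truck 6: place P9 (275 kg), 225 kg left
truck 2: place P10 (89 kg), 39 kg left
truck 7: place P11 (345 kg), 155 kg left
truck 3: place P12 (42 kg), 117 kg left
truck 8: place P13 (350 kg), 150 kg left
truck 9: place P14 (260 kg), 240 kg left
truck 3: place P15 (82 kg), 35 kg left
truck 4: place P16 (78 kg), 93 kg left
Final trucks: [135,123,94,114] [372,89] [341,42,82] [329,78] [344] [275] [345] [350] [260].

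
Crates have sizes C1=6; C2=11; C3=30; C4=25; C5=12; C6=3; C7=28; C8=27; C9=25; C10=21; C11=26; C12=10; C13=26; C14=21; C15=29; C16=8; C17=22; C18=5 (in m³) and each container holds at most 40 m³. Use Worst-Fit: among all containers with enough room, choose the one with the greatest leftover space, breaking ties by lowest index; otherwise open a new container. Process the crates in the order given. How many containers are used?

container 1: place C1 (6 m³), 34 m³ left
container 1: place C2 (11 m³), 23 m³ left
container 2: place C3 (30 m³), 10 m³ left
container 3: place C4 (25 m³), 15 m³ left
container 1: place C5 (12 m³), 11 m³ left
container 3: place C6 (3 m³), 12 m³ left
container 4: place C7 (28 m³), 12 m³ left
container 5: place C8 (27 m³), 13 m³ left
container 6: place C9 (25 m³), 15 m³ left
container 7: place C10 (21 m³), 19 m³ left
container 8: place C11 (26 m³), 14 m³ left
container 7: place C12 (10 m³), 9 m³ left
container 9: place C13 (26 m³), 14 m³ left
container 10: place C14 (21 m³), 19 m³ left
container 11: place C15 (29 m³), 11 m³ left
container 10: place C16 (8 m³), 11 m³ left
container 12: place C17 (22 m³), 18 m³ left
container 12: place C18 (5 m³), 13 m³ left

12 containers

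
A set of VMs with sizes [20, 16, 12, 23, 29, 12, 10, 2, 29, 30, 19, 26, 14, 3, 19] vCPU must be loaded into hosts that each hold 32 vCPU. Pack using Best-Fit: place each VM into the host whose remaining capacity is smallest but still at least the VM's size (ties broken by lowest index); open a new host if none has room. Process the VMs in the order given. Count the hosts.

host 1: place 20 vCPU, 12 vCPU left
host 2: place 16 vCPU, 16 vCPU left
host 1: place 12 vCPU, 0 vCPU left
host 3: place 23 vCPU, 9 vCPU left
host 4: place 29 vCPU, 3 vCPU left
host 2: place 12 vCPU, 4 vCPU left
host 5: place 10 vCPU, 22 vCPU left
host 4: place 2 vCPU, 1 vCPU left
host 6: place 29 vCPU, 3 vCPU left
host 7: place 30 vCPU, 2 vCPU left
host 5: place 19 vCPU, 3 vCPU left
host 8: place 26 vCPU, 6 vCPU left
host 9: place 14 vCPU, 18 vCPU left
host 5: place 3 vCPU, 0 vCPU left
host 10: place 19 vCPU, 13 vCPU left

10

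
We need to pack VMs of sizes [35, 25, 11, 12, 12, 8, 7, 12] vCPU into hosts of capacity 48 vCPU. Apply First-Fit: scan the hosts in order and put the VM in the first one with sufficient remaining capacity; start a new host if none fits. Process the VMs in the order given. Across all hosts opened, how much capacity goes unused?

Put 35 vCPU in host 1; 13 vCPU remain.
Put 25 vCPU in host 2; 23 vCPU remain.
Put 11 vCPU in host 1; 2 vCPU remain.
Put 12 vCPU in host 2; 11 vCPU remain.
Put 12 vCPU in host 3; 36 vCPU remain.
Put 8 vCPU in host 2; 3 vCPU remain.
Put 7 vCPU in host 3; 29 vCPU remain.
Put 12 vCPU in host 3; 17 vCPU remain.
3 hosts × 48 vCPU = 144 vCPU; used 122 vCPU; unused 22 vCPU.

22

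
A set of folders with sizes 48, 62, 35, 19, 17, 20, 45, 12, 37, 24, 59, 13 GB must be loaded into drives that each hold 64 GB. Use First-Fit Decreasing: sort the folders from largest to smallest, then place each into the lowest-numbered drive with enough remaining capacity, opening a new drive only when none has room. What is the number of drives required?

7

Sorted descending: 62, 59, 48, 45, 37, 35, 24, 20, 19, 17, 13, 12.
Put 62 GB in drive 1; 2 GB remain.
Put 59 GB in drive 2; 5 GB remain.
Put 48 GB in drive 3; 16 GB remain.
Put 45 GB in drive 4; 19 GB remain.
Put 37 GB in drive 5; 27 GB remain.
Put 35 GB in drive 6; 29 GB remain.
Put 24 GB in drive 5; 3 GB remain.
Put 20 GB in drive 6; 9 GB remain.
Put 19 GB in drive 4; 0 GB remain.
Put 17 GB in drive 7; 47 GB remain.
Put 13 GB in drive 3; 3 GB remain.
Put 12 GB in drive 7; 35 GB remain.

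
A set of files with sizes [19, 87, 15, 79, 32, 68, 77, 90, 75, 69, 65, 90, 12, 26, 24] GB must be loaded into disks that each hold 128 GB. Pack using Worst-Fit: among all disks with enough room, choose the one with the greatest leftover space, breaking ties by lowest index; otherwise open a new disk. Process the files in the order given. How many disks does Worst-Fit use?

disk 1: place 19 GB, 109 GB left
disk 1: place 87 GB, 22 GB left
disk 1: place 15 GB, 7 GB left
disk 2: place 79 GB, 49 GB left
disk 2: place 32 GB, 17 GB left
disk 3: place 68 GB, 60 GB left
disk 4: place 77 GB, 51 GB left
disk 5: place 90 GB, 38 GB left
disk 6: place 75 GB, 53 GB left
disk 7: place 69 GB, 59 GB left
disk 8: place 65 GB, 63 GB left
disk 9: place 90 GB, 38 GB left
disk 8: place 12 GB, 51 GB left
disk 3: place 26 GB, 34 GB left
disk 7: place 24 GB, 35 GB left
Final disks: [19,87,15] [79,32] [68,26] [77] [90] [75] [69,24] [65,12] [90].

9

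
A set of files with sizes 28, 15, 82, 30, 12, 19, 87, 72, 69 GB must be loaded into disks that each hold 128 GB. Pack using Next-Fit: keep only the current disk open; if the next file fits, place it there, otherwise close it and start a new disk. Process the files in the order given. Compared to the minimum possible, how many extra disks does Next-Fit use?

1

Next-Fit: [28,15,82] [30,12,19] [87] [72] [69] → 5 disks.
Total size 414 GB; any packing needs at least ⌈414/128⌉ = 4 disks.
An optimal packing achieves that bound: [87,30] [82,28,15] [72,19,12] [69] → 4 disks.
Excess: 5 − 4 = 1.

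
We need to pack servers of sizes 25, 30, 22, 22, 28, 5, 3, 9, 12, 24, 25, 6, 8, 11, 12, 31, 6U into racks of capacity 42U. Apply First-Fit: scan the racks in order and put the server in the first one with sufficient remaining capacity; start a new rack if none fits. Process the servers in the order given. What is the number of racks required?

25U → rack 1 (remaining 17U)
30U → rack 2 (remaining 12U)
22U → rack 3 (remaining 20U)
22U → rack 4 (remaining 20U)
28U → rack 5 (remaining 14U)
5U → rack 1 (remaining 12U)
3U → rack 1 (remaining 9U)
9U → rack 1 (remaining 0U)
12U → rack 2 (remaining 0U)
24U → rack 6 (remaining 18U)
25U → rack 7 (remaining 17U)
6U → rack 3 (remaining 14U)
8U → rack 3 (remaining 6U)
11U → rack 4 (remaining 9U)
12U → rack 5 (remaining 2U)
31U → rack 8 (remaining 11U)
6U → rack 3 (remaining 0U)
Final racks: [25,5,3,9] [30,12] [22,6,8,6] [22,11] [28,12] [24] [25] [31].

8 racks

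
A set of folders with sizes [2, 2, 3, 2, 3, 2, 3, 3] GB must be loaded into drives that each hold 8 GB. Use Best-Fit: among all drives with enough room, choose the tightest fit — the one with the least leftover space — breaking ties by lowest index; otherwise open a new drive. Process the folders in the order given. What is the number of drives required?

3

Put 2 GB in drive 1; 6 GB remain.
Put 2 GB in drive 1; 4 GB remain.
Put 3 GB in drive 1; 1 GB remain.
Put 2 GB in drive 2; 6 GB remain.
Put 3 GB in drive 2; 3 GB remain.
Put 2 GB in drive 2; 1 GB remain.
Put 3 GB in drive 3; 5 GB remain.
Put 3 GB in drive 3; 2 GB remain.
Final drives: [2,2,3] [2,3,2] [3,3].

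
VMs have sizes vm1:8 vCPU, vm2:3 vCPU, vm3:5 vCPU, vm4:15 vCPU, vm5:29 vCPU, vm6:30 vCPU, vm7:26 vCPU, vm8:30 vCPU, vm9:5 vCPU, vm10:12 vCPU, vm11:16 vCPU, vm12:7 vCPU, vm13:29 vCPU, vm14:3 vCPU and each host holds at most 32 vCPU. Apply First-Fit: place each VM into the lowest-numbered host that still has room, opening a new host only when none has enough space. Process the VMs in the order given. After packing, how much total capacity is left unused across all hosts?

Put vm1 (8 vCPU) in host 1; 24 vCPU remain.
Put vm2 (3 vCPU) in host 1; 21 vCPU remain.
Put vm3 (5 vCPU) in host 1; 16 vCPU remain.
Put vm4 (15 vCPU) in host 1; 1 vCPU remain.
Put vm5 (29 vCPU) in host 2; 3 vCPU remain.
Put vm6 (30 vCPU) in host 3; 2 vCPU remain.
Put vm7 (26 vCPU) in host 4; 6 vCPU remain.
Put vm8 (30 vCPU) in host 5; 2 vCPU remain.
Put vm9 (5 vCPU) in host 4; 1 vCPU remain.
Put vm10 (12 vCPU) in host 6; 20 vCPU remain.
Put vm11 (16 vCPU) in host 6; 4 vCPU remain.
Put vm12 (7 vCPU) in host 7; 25 vCPU remain.
Put vm13 (29 vCPU) in host 8; 3 vCPU remain.
Put vm14 (3 vCPU) in host 2; 0 vCPU remain.
8 hosts × 32 vCPU = 256 vCPU; used 218 vCPU; unused 38 vCPU.

38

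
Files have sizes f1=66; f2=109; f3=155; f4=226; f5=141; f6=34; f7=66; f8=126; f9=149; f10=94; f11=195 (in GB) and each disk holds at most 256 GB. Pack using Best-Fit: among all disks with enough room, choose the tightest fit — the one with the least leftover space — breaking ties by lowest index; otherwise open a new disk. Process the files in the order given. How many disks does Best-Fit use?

disk 1: place f1 (66 GB), 190 GB left
disk 1: place f2 (109 GB), 81 GB left
disk 2: place f3 (155 GB), 101 GB left
disk 3: place f4 (226 GB), 30 GB left
disk 4: place f5 (141 GB), 115 GB left
disk 1: place f6 (34 GB), 47 GB left
disk 2: place f7 (66 GB), 35 GB left
disk 5: place f8 (126 GB), 130 GB left
disk 6: place f9 (149 GB), 107 GB left
disk 6: place f10 (94 GB), 13 GB left
disk 7: place f11 (195 GB), 61 GB left
Final disks: [66,109,34] [155,66] [226] [141] [126] [149,94] [195].

7 disks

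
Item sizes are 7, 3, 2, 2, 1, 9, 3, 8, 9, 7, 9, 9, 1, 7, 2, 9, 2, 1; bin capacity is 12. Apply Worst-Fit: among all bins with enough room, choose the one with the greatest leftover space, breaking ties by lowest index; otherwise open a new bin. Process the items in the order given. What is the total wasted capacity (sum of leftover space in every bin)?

7 → bin 1 (remaining 5)
3 → bin 1 (remaining 2)
2 → bin 1 (remaining 0)
2 → bin 2 (remaining 10)
1 → bin 2 (remaining 9)
9 → bin 2 (remaining 0)
3 → bin 3 (remaining 9)
8 → bin 3 (remaining 1)
9 → bin 4 (remaining 3)
7 → bin 5 (remaining 5)
9 → bin 6 (remaining 3)
9 → bin 7 (remaining 3)
1 → bin 5 (remaining 4)
7 → bin 8 (remaining 5)
2 → bin 8 (remaining 3)
9 → bin 9 (remaining 3)
2 → bin 5 (remaining 2)
1 → bin 4 (remaining 2)
9 bins × 12 = 108; used 91; unused 17.

17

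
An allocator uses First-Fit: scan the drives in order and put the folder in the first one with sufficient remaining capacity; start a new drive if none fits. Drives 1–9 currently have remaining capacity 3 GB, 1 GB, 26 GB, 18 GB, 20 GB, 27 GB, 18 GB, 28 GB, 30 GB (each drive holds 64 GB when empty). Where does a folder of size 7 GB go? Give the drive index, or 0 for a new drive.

Drives with room: drive 3 (26 GB), drive 4 (18 GB), drive 5 (20 GB), drive 6 (27 GB), drive 7 (18 GB), drive 8 (28 GB), drive 9 (30 GB).
The first with room is drive 3.

3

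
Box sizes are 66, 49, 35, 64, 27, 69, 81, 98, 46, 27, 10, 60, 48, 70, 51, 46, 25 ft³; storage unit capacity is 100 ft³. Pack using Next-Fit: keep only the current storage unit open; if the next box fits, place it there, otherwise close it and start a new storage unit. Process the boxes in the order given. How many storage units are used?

12 storage units

Put 66 ft³ in storage unit 1; 34 ft³ remain.
Put 49 ft³ in storage unit 2; 51 ft³ remain.
Put 35 ft³ in storage unit 2; 16 ft³ remain.
Put 64 ft³ in storage unit 3; 36 ft³ remain.
Put 27 ft³ in storage unit 3; 9 ft³ remain.
Put 69 ft³ in storage unit 4; 31 ft³ remain.
Put 81 ft³ in storage unit 5; 19 ft³ remain.
Put 98 ft³ in storage unit 6; 2 ft³ remain.
Put 46 ft³ in storage unit 7; 54 ft³ remain.
Put 27 ft³ in storage unit 7; 27 ft³ remain.
Put 10 ft³ in storage unit 7; 17 ft³ remain.
Put 60 ft³ in storage unit 8; 40 ft³ remain.
Put 48 ft³ in storage unit 9; 52 ft³ remain.
Put 70 ft³ in storage unit 10; 30 ft³ remain.
Put 51 ft³ in storage unit 11; 49 ft³ remain.
Put 46 ft³ in storage unit 11; 3 ft³ remain.
Put 25 ft³ in storage unit 12; 75 ft³ remain.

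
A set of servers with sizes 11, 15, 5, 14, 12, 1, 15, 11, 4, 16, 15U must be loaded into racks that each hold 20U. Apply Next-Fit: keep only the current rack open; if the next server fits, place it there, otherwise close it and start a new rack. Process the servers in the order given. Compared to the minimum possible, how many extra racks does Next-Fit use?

Next-Fit: [11] [15,5] [14] [12,1] [15] [11,4] [16] [15] → 8 racks.
8 servers exceed 10U (half the capacity), and no two of those can share a rack, so at least 8 racks are needed.
So 8 is already optimal.

0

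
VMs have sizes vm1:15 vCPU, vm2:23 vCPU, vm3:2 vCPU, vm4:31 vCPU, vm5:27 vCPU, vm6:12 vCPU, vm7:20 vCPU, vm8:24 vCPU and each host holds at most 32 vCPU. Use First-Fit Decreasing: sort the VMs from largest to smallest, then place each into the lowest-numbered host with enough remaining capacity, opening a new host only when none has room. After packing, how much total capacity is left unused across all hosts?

Sorted descending: 31, 27, 24, 23, 20, 15, 12, 2.
31 vCPU → host 1 (remaining 1 vCPU)
27 vCPU → host 2 (remaining 5 vCPU)
24 vCPU → host 3 (remaining 8 vCPU)
23 vCPU → host 4 (remaining 9 vCPU)
20 vCPU → host 5 (remaining 12 vCPU)
15 vCPU → host 6 (remaining 17 vCPU)
12 vCPU → host 5 (remaining 0 vCPU)
2 vCPU → host 2 (remaining 3 vCPU)
6 hosts × 32 vCPU = 192 vCPU; used 154 vCPU; unused 38 vCPU.

38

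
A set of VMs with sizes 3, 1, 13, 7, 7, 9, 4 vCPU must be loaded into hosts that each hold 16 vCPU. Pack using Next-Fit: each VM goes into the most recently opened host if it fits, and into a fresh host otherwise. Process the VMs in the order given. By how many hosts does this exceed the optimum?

1

Next-Fit: [3,1] [13] [7,7] [9,4] → 4 hosts.
Total size 44 vCPU; any packing needs at least ⌈44/16⌉ = 3 hosts.
An optimal packing achieves that bound: [13,3] [9,7] [7,4,1] → 3 hosts.
Excess: 4 − 3 = 1.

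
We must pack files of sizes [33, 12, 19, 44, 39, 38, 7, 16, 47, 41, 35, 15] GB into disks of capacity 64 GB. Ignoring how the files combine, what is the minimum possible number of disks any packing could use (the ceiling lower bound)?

6 disks

Total size = 33 + 12 + 19 + 44 + 39 + 38 + 7 + 16 + 47 + 41 + 35 + 15 = 346 GB.
⌈346 / 64⌉ = 6.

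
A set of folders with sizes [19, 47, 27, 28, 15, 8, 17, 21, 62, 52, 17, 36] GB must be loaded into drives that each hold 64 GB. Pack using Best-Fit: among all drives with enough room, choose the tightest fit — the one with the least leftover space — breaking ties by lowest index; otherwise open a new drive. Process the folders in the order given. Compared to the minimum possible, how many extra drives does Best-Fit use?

0

Best-Fit: [19,27,8] [47,15] [28,17,17] [21,36] [62] [52] → 6 drives.
Total size 349 GB; any packing needs at least ⌈349/64⌉ = 6 drives.
So 6 is already optimal.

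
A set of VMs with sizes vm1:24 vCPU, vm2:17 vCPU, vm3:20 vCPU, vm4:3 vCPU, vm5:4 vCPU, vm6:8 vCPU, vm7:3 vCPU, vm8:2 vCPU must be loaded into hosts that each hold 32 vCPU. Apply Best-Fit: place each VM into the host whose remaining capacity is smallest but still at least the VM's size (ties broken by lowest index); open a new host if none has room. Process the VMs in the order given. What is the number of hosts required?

host 1: place vm1 (24 vCPU), 8 vCPU left
host 2: place vm2 (17 vCPU), 15 vCPU left
host 3: place vm3 (20 vCPU), 12 vCPU left
host 1: place vm4 (3 vCPU), 5 vCPU left
host 1: place vm5 (4 vCPU), 1 vCPU left
host 3: place vm6 (8 vCPU), 4 vCPU left
host 3: place vm7 (3 vCPU), 1 vCPU left
host 2: place vm8 (2 vCPU), 13 vCPU left

3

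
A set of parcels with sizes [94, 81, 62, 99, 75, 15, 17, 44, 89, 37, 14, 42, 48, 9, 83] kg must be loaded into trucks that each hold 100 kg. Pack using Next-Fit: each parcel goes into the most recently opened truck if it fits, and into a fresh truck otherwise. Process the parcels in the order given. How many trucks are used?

10 trucks

truck 1: place 94 kg, 6 kg left
truck 2: place 81 kg, 19 kg left
truck 3: place 62 kg, 38 kg left
truck 4: place 99 kg, 1 kg left
truck 5: place 75 kg, 25 kg left
truck 5: place 15 kg, 10 kg left
truck 6: place 17 kg, 83 kg left
truck 6: place 44 kg, 39 kg left
truck 7: place 89 kg, 11 kg left
truck 8: place 37 kg, 63 kg left
truck 8: place 14 kg, 49 kg left
truck 8: place 42 kg, 7 kg left
truck 9: place 48 kg, 52 kg left
truck 9: place 9 kg, 43 kg left
truck 10: place 83 kg, 17 kg left
Final trucks: [94] [81] [62] [99] [75,15] [17,44] [89] [37,14,42] [48,9] [83].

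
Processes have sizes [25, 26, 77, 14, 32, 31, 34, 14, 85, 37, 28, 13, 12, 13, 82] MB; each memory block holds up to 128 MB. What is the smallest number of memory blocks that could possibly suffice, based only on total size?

Total size = 25 + 26 + 77 + 14 + 32 + 31 + 34 + 14 + 85 + 37 + 28 + 13 + 12 + 13 + 82 = 523 MB.
⌈523 / 128⌉ = 5.

5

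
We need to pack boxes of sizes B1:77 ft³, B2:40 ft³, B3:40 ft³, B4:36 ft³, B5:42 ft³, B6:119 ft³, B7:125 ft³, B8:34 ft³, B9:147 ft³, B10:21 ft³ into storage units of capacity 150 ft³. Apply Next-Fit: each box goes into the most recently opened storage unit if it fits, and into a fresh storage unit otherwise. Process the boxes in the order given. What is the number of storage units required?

storage unit 1: place B1 (77 ft³), 73 ft³ left
storage unit 1: place B2 (40 ft³), 33 ft³ left
storage unit 2: place B3 (40 ft³), 110 ft³ left
storage unit 2: place B4 (36 ft³), 74 ft³ left
storage unit 2: place B5 (42 ft³), 32 ft³ left
storage unit 3: place B6 (119 ft³), 31 ft³ left
storage unit 4: place B7 (125 ft³), 25 ft³ left
storage unit 5: place B8 (34 ft³), 116 ft³ left
storage unit 6: place B9 (147 ft³), 3 ft³ left
storage unit 7: place B10 (21 ft³), 129 ft³ left

7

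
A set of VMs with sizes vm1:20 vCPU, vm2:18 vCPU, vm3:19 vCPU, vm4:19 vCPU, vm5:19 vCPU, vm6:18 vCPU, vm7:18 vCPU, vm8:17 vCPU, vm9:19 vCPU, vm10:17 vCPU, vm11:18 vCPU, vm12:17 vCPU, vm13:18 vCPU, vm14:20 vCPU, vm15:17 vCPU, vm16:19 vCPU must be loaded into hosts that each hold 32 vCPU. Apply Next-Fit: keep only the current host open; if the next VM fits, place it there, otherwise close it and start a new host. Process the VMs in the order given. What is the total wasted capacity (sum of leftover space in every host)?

219

vm1 (20 vCPU) → host 1 (remaining 12 vCPU)
vm2 (18 vCPU) → host 2 (remaining 14 vCPU)
vm3 (19 vCPU) → host 3 (remaining 13 vCPU)
vm4 (19 vCPU) → host 4 (remaining 13 vCPU)
vm5 (19 vCPU) → host 5 (remaining 13 vCPU)
vm6 (18 vCPU) → host 6 (remaining 14 vCPU)
vm7 (18 vCPU) → host 7 (remaining 14 vCPU)
vm8 (17 vCPU) → host 8 (remaining 15 vCPU)
vm9 (19 vCPU) → host 9 (remaining 13 vCPU)
vm10 (17 vCPU) → host 10 (remaining 15 vCPU)
vm11 (18 vCPU) → host 11 (remaining 14 vCPU)
vm12 (17 vCPU) → host 12 (remaining 15 vCPU)
vm13 (18 vCPU) → host 13 (remaining 14 vCPU)
vm14 (20 vCPU) → host 14 (remaining 12 vCPU)
vm15 (17 vCPU) → host 15 (remaining 15 vCPU)
vm16 (19 vCPU) → host 16 (remaining 13 vCPU)
16 hosts × 32 vCPU = 512 vCPU; used 293 vCPU; unused 219 vCPU.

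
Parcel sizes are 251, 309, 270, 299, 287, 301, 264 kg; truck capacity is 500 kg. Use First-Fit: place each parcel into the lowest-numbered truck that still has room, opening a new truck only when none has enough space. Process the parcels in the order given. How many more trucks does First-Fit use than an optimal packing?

First-Fit: [251] [309] [270] [299] [287] [301] [264] → 7 trucks.
7 parcels exceed 250 kg (half the capacity), and no two of those can share a truck, so at least 7 trucks are needed.
So 7 is already optimal.

0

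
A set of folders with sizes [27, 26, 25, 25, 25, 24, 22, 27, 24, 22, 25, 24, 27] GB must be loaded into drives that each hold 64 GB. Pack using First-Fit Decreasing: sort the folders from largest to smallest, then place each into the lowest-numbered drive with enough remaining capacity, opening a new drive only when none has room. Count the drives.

7

Sorted descending: 27, 27, 27, 26, 25, 25, 25, 25, 24, 24, 24, 22, 22.
Put 27 GB in drive 1; 37 GB remain.
Put 27 GB in drive 1; 10 GB remain.
Put 27 GB in drive 2; 37 GB remain.
Put 26 GB in drive 2; 11 GB remain.
Put 25 GB in drive 3; 39 GB remain.
Put 25 GB in drive 3; 14 GB remain.
Put 25 GB in drive 4; 39 GB remain.
Put 25 GB in drive 4; 14 GB remain.
Put 24 GB in drive 5; 40 GB remain.
Put 24 GB in drive 5; 16 GB remain.
Put 24 GB in drive 6; 40 GB remain.
Put 22 GB in drive 6; 18 GB remain.
Put 22 GB in drive 7; 42 GB remain.
Final drives: [27,27] [27,26] [25,25] [25,25] [24,24] [24,22] [22].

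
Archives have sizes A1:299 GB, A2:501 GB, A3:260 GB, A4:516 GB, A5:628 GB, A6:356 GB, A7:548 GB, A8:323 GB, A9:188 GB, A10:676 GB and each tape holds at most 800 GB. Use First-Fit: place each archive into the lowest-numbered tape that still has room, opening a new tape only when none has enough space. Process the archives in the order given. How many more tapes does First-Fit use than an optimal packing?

First-Fit: [299,501] [260,516] [628] [356,323] [548,188] [676] → 6 tapes.
Total size 4295 GB; any packing needs at least ⌈4295/800⌉ = 6 tapes.
So 6 is already optimal.

0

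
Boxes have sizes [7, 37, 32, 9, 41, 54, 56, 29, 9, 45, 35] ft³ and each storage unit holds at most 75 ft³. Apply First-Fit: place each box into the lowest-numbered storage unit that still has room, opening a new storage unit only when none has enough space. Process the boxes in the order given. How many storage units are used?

7 ft³ → storage unit 1 (remaining 68 ft³)
37 ft³ → storage unit 1 (remaining 31 ft³)
32 ft³ → storage unit 2 (remaining 43 ft³)
9 ft³ → storage unit 1 (remaining 22 ft³)
41 ft³ → storage unit 2 (remaining 2 ft³)
54 ft³ → storage unit 3 (remaining 21 ft³)
56 ft³ → storage unit 4 (remaining 19 ft³)
29 ft³ → storage unit 5 (remaining 46 ft³)
9 ft³ → storage unit 1 (remaining 13 ft³)
45 ft³ → storage unit 5 (remaining 1 ft³)
35 ft³ → storage unit 6 (remaining 40 ft³)
Final storage units: [7,37,9,9] [32,41] [54] [56] [29,45] [35].

6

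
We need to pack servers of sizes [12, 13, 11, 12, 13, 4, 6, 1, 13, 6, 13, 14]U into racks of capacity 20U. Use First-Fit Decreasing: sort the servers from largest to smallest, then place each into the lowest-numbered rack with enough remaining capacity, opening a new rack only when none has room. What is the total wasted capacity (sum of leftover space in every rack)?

Sorted descending: 14, 13, 13, 13, 13, 12, 12, 11, 6, 6, 4, 1.
Put 14U in rack 1; 6U remain.
Put 13U in rack 2; 7U remain.
Put 13U in rack 3; 7U remain.
Put 13U in rack 4; 7U remain.
Put 13U in rack 5; 7U remain.
Put 12U in rack 6; 8U remain.
Put 12U in rack 7; 8U remain.
Put 11U in rack 8; 9U remain.
Put 6U in rack 1; 0U remain.
Put 6U in rack 2; 1U remain.
Put 4U in rack 3; 3U remain.
Put 1U in rack 2; 0U remain.
8 racks × 20U = 160U; used 118U; unused 42U.

42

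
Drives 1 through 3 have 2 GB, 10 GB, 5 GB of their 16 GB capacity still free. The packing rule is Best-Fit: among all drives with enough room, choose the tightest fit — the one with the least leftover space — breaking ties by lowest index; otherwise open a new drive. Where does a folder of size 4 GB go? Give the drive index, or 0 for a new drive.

3

Drives with room: drive 2 (10 GB), drive 3 (5 GB).
Tightest fit is drive 3 with 5 GB free.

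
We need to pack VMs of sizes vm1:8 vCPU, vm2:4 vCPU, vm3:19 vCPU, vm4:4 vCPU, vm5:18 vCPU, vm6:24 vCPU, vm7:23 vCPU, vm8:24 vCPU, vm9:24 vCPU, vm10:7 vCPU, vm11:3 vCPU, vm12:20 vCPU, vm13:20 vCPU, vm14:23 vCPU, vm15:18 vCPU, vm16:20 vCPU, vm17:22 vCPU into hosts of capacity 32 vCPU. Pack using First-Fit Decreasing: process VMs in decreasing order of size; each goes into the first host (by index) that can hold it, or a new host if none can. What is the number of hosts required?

Sorted descending: 24, 24, 24, 23, 23, 22, 20, 20, 20, 19, 18, 18, 8, 7, 4, 4, 3.
24 vCPU → host 1 (remaining 8 vCPU)
24 vCPU → host 2 (remaining 8 vCPU)
24 vCPU → host 3 (remaining 8 vCPU)
23 vCPU → host 4 (remaining 9 vCPU)
23 vCPU → host 5 (remaining 9 vCPU)
22 vCPU → host 6 (remaining 10 vCPU)
20 vCPU → host 7 (remaining 12 vCPU)
20 vCPU → host 8 (remaining 12 vCPU)
20 vCPU → host 9 (remaining 12 vCPU)
19 vCPU → host 10 (remaining 13 vCPU)
18 vCPU → host 11 (remaining 14 vCPU)
18 vCPU → host 12 (remaining 14 vCPU)
8 vCPU → host 1 (remaining 0 vCPU)
7 vCPU → host 2 (remaining 1 vCPU)
4 vCPU → host 3 (remaining 4 vCPU)
4 vCPU → host 3 (remaining 0 vCPU)
3 vCPU → host 4 (remaining 6 vCPU)
Final hosts: [24,8] [24,7] [24,4,4] [23,3] [23] [22] [20] [20] [20] [19] [18] [18].

12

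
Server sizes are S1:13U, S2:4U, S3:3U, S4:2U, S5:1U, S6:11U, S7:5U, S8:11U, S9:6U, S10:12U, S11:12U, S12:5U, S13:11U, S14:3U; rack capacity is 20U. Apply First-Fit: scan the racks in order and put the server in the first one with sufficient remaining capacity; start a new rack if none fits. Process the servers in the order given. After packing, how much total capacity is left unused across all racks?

Put S1 (13U) in rack 1; 7U remain.
Put S2 (4U) in rack 1; 3U remain.
Put S3 (3U) in rack 1; 0U remain.
Put S4 (2U) in rack 2; 18U remain.
Put S5 (1U) in rack 2; 17U remain.
Put S6 (11U) in rack 2; 6U remain.
Put S7 (5U) in rack 2; 1U remain.
Put S8 (11U) in rack 3; 9U remain.
Put S9 (6U) in rack 3; 3U remain.
Put S10 (12U) in rack 4; 8U remain.
Put S11 (12U) in rack 5; 8U remain.
Put S12 (5U) in rack 4; 3U remain.
Put S13 (11U) in rack 6; 9U remain.
Put S14 (3U) in rack 3; 0U remain.
6 racks × 20U = 120U; used 99U; unused 21U.

21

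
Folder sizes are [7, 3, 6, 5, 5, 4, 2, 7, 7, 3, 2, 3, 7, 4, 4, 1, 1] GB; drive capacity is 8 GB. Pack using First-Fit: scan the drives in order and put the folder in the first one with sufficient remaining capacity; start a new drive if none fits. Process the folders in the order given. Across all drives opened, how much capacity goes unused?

7 GB → drive 1 (remaining 1 GB)
3 GB → drive 2 (remaining 5 GB)
6 GB → drive 3 (remaining 2 GB)
5 GB → drive 2 (remaining 0 GB)
5 GB → drive 4 (remaining 3 GB)
4 GB → drive 5 (remaining 4 GB)
2 GB → drive 3 (remaining 0 GB)
7 GB → drive 6 (remaining 1 GB)
7 GB → drive 7 (remaining 1 GB)
3 GB → drive 4 (remaining 0 GB)
2 GB → drive 5 (remaining 2 GB)
3 GB → drive 8 (remaining 5 GB)
7 GB → drive 9 (remaining 1 GB)
4 GB → drive 8 (remaining 1 GB)
4 GB → drive 10 (remaining 4 GB)
1 GB → drive 1 (remaining 0 GB)
1 GB → drive 5 (remaining 1 GB)
10 drives × 8 GB = 80 GB; used 71 GB; unused 9 GB.

9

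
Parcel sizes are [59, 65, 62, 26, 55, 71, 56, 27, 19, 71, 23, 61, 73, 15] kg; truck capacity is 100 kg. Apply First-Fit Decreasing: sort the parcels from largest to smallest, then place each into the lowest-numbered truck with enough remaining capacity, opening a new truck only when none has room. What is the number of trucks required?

9 trucks

Sorted descending: 73, 71, 71, 65, 62, 61, 59, 56, 55, 27, 26, 23, 19, 15.
73 kg → truck 1 (remaining 27 kg)
71 kg → truck 2 (remaining 29 kg)
71 kg → truck 3 (remaining 29 kg)
65 kg → truck 4 (remaining 35 kg)
62 kg → truck 5 (remaining 38 kg)
61 kg → truck 6 (remaining 39 kg)
59 kg → truck 7 (remaining 41 kg)
56 kg → truck 8 (remaining 44 kg)
55 kg → truck 9 (remaining 45 kg)
27 kg → truck 1 (remaining 0 kg)
26 kg → truck 2 (remaining 3 kg)
23 kg → truck 3 (remaining 6 kg)
19 kg → truck 4 (remaining 16 kg)
15 kg → truck 4 (remaining 1 kg)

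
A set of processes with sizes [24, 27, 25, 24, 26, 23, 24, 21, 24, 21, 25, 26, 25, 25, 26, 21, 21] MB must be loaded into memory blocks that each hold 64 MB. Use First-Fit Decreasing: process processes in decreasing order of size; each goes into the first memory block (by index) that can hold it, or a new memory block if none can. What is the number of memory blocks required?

8 memory blocks

Sorted descending: 27, 26, 26, 26, 25, 25, 25, 25, 24, 24, 24, 24, 23, 21, 21, 21, 21.
memory block 1: place 27 MB, 37 MB left
memory block 1: place 26 MB, 11 MB left
memory block 2: place 26 MB, 38 MB left
memory block 2: place 26 MB, 12 MB left
memory block 3: place 25 MB, 39 MB left
memory block 3: place 25 MB, 14 MB left
memory block 4: place 25 MB, 39 MB left
memory block 4: place 25 MB, 14 MB left
memory block 5: place 24 MB, 40 MB left
memory block 5: place 24 MB, 16 MB left
memory block 6: place 24 MB, 40 MB left
memory block 6: place 24 MB, 16 MB left
memory block 7: place 23 MB, 41 MB left
memory block 7: place 21 MB, 20 MB left
memory block 8: place 21 MB, 43 MB left
memory block 8: place 21 MB, 22 MB left
memory block 8: place 21 MB, 1 MB left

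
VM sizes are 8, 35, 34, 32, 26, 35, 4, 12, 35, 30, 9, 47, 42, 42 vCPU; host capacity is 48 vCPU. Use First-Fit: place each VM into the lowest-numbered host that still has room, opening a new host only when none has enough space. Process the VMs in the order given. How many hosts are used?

10 hosts

host 1: place 8 vCPU, 40 vCPU left
host 1: place 35 vCPU, 5 vCPU left
host 2: place 34 vCPU, 14 vCPU left
host 3: place 32 vCPU, 16 vCPU left
host 4: place 26 vCPU, 22 vCPU left
host 5: place 35 vCPU, 13 vCPU left
host 1: place 4 vCPU, 1 vCPU left
host 2: place 12 vCPU, 2 vCPU left
host 6: place 35 vCPU, 13 vCPU left
host 7: place 30 vCPU, 18 vCPU left
host 3: place 9 vCPU, 7 vCPU left
host 8: place 47 vCPU, 1 vCPU left
host 9: place 42 vCPU, 6 vCPU left
host 10: place 42 vCPU, 6 vCPU left
Final hosts: [8,35,4] [34,12] [32,9] [26] [35] [35] [30] [47] [42] [42].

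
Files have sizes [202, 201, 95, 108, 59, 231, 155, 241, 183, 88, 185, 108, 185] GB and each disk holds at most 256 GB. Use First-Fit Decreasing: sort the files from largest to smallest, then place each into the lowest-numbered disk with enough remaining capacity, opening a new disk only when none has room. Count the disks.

Sorted descending: 241, 231, 202, 201, 185, 185, 183, 155, 108, 108, 95, 88, 59.
241 GB → disk 1 (remaining 15 GB)
231 GB → disk 2 (remaining 25 GB)
202 GB → disk 3 (remaining 54 GB)
201 GB → disk 4 (remaining 55 GB)
185 GB → disk 5 (remaining 71 GB)
185 GB → disk 6 (remaining 71 GB)
183 GB → disk 7 (remaining 73 GB)
155 GB → disk 8 (remaining 101 GB)
108 GB → disk 9 (remaining 148 GB)
108 GB → disk 9 (remaining 40 GB)
95 GB → disk 8 (remaining 6 GB)
88 GB → disk 10 (remaining 168 GB)
59 GB → disk 5 (remaining 12 GB)
Final disks: [241] [231] [202] [201] [185,59] [185] [183] [155,95] [108,108] [88].

10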